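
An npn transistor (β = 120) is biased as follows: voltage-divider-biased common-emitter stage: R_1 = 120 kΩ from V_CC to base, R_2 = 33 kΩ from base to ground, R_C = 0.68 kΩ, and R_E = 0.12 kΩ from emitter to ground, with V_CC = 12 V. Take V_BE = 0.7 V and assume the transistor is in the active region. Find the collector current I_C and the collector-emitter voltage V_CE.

I_C ≈ 5.6 mA, V_CE ≈ 7.5 V

Thevenize the base divider: V_Th = V_CC·R_2/(R_1+R_2) = 12×33/153 = 2.59 V, R_Th = R_1‖R_2 = 25.9 kΩ.
Base-emitter loop: V_Th = I_B·R_Th + V_BE + (β+1)I_B·R_E, so I_B = (2.59 − 0.7) / (25.9 + 121×0.12) = 0.0467 mA.
I_C = β·I_B = 120×0.0467 = 5.61 mA, and I_E = (β+1)I_B = 5.66 mA.
V_CE = V_CC − I_C·R_C − I_E·R_E = 12 − 5.61×0.68 − 5.66×0.12 = 7.51 V.
V_CE = 7.51 V > 0.2 V confirms active-region operation.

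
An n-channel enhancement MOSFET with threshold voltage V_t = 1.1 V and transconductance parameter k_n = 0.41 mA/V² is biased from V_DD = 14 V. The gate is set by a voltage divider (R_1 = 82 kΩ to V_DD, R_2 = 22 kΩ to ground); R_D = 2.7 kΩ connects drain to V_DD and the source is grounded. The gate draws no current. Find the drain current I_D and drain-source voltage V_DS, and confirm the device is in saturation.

V_G = V_DD·R_2/(R_1+R_2) = 14×22/104 = 2.96 V. With the source grounded, V_GS = V_G = 2.96 V.
Assume saturation: I_D = (k_n/2)(V_GS − V_t)² = (0.41/2)×(2.96 − 1.1)² = 0.205×1.86² = 0.71 mA.
V_DS = V_DD − I_D·R_D = 14 − 0.71×2.7 = 12.1 V.
Saturation requires V_DS ≥ V_GS − V_t = 1.86 V; 12.1 ≥ 1.86 ✓.

I_D ≈ 0.71 mA, V_DS ≈ 12 V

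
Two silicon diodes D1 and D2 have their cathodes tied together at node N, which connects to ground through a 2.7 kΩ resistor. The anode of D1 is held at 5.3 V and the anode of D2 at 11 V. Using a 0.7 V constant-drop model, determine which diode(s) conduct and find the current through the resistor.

Assume both conduct. Then node N would need to be at both 5.3−0.7 = 4.6 V and 11−0.7 = 10.3 V, which is impossible.
Assume only D2 conducts: V_N = 11 − 0.7 = 10.3 V, so I_R = 10.3/2.7 = 3.81 mA.
Check D1: its anode-to-cathode voltage is 5.3 − 10.3 = -5 V < 0.7 V, so it is off. The assumption is consistent.

Only D2 conducts; I_R ≈ 3.8 mA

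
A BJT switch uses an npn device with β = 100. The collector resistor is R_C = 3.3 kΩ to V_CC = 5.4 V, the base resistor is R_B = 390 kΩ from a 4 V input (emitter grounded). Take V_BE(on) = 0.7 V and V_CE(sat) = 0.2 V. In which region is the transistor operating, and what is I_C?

active; I_C ≈ 0.85 mA

Assume active. Base-emitter loop: I_B = (V_BB − V_BE)/R_B = (4 − 0.7)/390 = 0.00846 mA.
I_C = β·I_B = 100×0.00846 = 0.846 mA.
V_CE = V_CC − I_C·R_C = 5.4 − 0.846×3.3 = 2.61 V > V_CE(sat), so the active-region assumption holds.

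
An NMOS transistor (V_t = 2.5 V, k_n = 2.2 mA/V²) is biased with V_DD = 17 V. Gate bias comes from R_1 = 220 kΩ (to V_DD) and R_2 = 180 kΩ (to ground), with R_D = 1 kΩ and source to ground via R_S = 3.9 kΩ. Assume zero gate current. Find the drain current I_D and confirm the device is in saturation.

V_G = V_DD·R_2/(R_1+R_2) = 17×180/400 = 7.65 V.
Assume saturation: I_D = (k_n/2)(V_GS − V_t)² with V_GS = V_G − I_D·R_S = 7.65 − 3.9·I_D.
Substituting gives 16.7·I_D² − 45.2·I_D + 29.2 = 0, with roots I_D = 1.07 or 1.63 mA.
The root I_D = 1.63 mA gives V_GS = 1.28 V ≤ V_t, so take I_D = 1.07 mA.
Then V_GS = 3.49 V and V_DS = V_DD − I_D(R_D+R_S) = 17 − 1.07×4.9 = 11.8 V.
Saturation requires V_DS ≥ V_GS − V_t = 0.985 V; 11.8 ≥ 0.985 ✓.

I_D ≈ 1.1 mA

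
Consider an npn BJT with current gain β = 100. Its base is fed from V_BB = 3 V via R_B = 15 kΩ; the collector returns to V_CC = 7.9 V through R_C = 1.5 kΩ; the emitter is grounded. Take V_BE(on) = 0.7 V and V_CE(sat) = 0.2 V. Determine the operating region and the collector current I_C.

saturation; I_C ≈ 5.1 mA

Assume active: I_B = (3 − 0.7)/15 = 0.153 mA, giving I_C = β·I_B = 15.3 mA.
But then V_CE = 7.9 − 15.3×1.5 = -15.1 V < V_CE(sat) = 0.2 V — impossible in the active region.
So the transistor is saturated. With V_CE = 0.2 V, I_C = (V_CC − 0.2)/R_C = 7.7/1.5 = 5.13 mA.
Check: β·I_B = 15.3 mA > I_C = 5.13 mA, confirming saturation.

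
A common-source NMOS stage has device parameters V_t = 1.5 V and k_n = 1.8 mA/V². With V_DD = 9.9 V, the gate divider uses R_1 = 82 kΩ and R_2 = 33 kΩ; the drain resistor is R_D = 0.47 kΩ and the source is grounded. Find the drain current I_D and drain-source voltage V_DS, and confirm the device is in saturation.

V_G = V_DD·R_2/(R_1+R_2) = 9.9×33/115 = 2.84 V. With the source grounded, V_GS = V_G = 2.84 V.
Assume saturation: I_D = (k_n/2)(V_GS − V_t)² = (1.8/2)×(2.84 − 1.5)² = 0.9×1.34² = 1.62 mA.
V_DS = V_DD − I_D·R_D = 9.9 − 1.62×0.47 = 9.14 V.
Saturation requires V_DS ≥ V_GS − V_t = 1.34 V; 9.14 ≥ 1.34 ✓.

I_D ≈ 1.6 mA, V_DS ≈ 9.1 V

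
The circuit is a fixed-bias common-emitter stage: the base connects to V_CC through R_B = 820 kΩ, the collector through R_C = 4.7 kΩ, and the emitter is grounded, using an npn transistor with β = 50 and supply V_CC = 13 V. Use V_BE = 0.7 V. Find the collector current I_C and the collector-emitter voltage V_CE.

Base loop: V_CC = I_B·R_B + V_BE, so I_B = (13 − 0.7)/820 kΩ = 0.015 mA.
In the active region I_C = β·I_B = 50 × 0.015 = 0.75 mA.
Collector loop: V_CE = V_CC − I_C·R_C = 13 − 0.75×4.7 = 9.47 V.
Since V_CE = 9.47 V > V_CE(sat) ≈ 0.2 V, the transistor is in the active region as assumed.

I_C ≈ 0.75 mA, V_CE ≈ 9.5 V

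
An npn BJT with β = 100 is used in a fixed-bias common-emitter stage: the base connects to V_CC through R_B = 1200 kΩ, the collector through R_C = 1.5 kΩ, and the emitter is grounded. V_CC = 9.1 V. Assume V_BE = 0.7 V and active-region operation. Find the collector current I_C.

I_C ≈ 0.7 mA

Base loop: V_CC = I_B·R_B + V_BE, so I_B = (9.1 − 0.7)/1200 kΩ = 0.007 mA.
In the active region I_C = β·I_B = 100 × 0.007 = 0.7 mA.
Collector loop: V_CE = V_CC − I_C·R_C = 9.1 − 0.7×1.5 = 8.05 V.
Since V_CE = 8.05 V > V_CE(sat) ≈ 0.2 V, the transistor is in the active region as assumed.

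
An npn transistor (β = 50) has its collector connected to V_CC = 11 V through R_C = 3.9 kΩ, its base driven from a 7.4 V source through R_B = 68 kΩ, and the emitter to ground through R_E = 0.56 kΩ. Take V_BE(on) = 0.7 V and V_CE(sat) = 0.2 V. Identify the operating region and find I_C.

Assume active: I_B = (7.4 − 0.7)/(68 + 51×0.56) = 0.0694 mA, I_C = β·I_B = 3.47 mA.
Then V_CE = 11 − 3.47×3.9 − 3.54×0.56 = -4.51 V < 0.2 V — the active assumption fails.
Re-solve with V_CE = 0.2 V. KCL at the emitter: V_E/R_E = (V_BB−0.7−V_E)/R_B + (V_CC−0.2−V_E)/R_C, giving V_E = 1.39 V.
I_C = (V_CC − 0.2 − V_E)/R_C = (10.8 − 1.39)/3.9 = 2.41 mA.
Check: I_B = (6.7 − 1.39)/68 = 0.078 mA, and β·I_B = 3.9 mA > I_C, confirming saturation.

saturation; I_C ≈ 2.4 mA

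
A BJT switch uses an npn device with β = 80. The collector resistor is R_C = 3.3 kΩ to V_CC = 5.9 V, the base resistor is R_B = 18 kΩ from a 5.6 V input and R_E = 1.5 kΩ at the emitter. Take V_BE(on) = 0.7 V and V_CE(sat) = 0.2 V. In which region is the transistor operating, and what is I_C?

Assume active: I_B = (5.6 − 0.7)/(18 + 81×1.5) = 0.0351 mA, I_C = β·I_B = 2.81 mA.
Then V_CE = 5.9 − 2.81×3.3 − 2.85×1.5 = -7.64 V < 0.2 V — the active assumption fails.
Re-solve with V_CE = 0.2 V. KCL at the emitter: V_E/R_E = (V_BB−0.7−V_E)/R_B + (V_CC−0.2−V_E)/R_C, giving V_E = 1.95 V.
I_C = (V_CC − 0.2 − V_E)/R_C = (5.7 − 1.95)/3.3 = 1.14 mA.
Check: I_B = (4.9 − 1.95)/18 = 0.164 mA, and β·I_B = 13.1 mA > I_C, confirming saturation.

saturation; I_C ≈ 1.1 mA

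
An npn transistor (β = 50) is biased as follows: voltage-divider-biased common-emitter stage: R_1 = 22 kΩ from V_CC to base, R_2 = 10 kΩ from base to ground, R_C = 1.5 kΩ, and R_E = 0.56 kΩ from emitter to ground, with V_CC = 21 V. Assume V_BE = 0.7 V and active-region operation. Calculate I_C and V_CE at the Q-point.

Thevenize the base divider: V_Th = V_CC·R_2/(R_1+R_2) = 21×10/32 = 6.56 V, R_Th = R_1‖R_2 = 6.88 kΩ.
Base-emitter loop: V_Th = I_B·R_Th + V_BE + (β+1)I_B·R_E, so I_B = (6.56 − 0.7) / (6.88 + 51×0.56) = 0.165 mA.
I_C = β·I_B = 50×0.165 = 8.27 mA, and I_E = (β+1)I_B = 8.44 mA.
V_CE = V_CC − I_C·R_C − I_E·R_E = 21 − 8.27×1.5 − 8.44×0.56 = 3.87 V.
V_CE = 3.87 V > 0.2 V confirms active-region operation.

I_C ≈ 8.3 mA, V_CE ≈ 3.9 V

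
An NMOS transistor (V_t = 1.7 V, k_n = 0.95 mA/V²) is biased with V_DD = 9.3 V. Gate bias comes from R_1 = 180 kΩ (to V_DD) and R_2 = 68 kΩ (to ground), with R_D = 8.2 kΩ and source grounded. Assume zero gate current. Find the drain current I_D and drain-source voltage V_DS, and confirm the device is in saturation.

I_D ≈ 0.34 mA, V_DS ≈ 6.5 V

V_G = V_DD·R_2/(R_1+R_2) = 9.3×68/248 = 2.55 V. With the source grounded, V_GS = V_G = 2.55 V.
Assume saturation: I_D = (k_n/2)(V_GS − V_t)² = (0.95/2)×(2.55 − 1.7)² = 0.475×0.85² = 0.343 mA.
V_DS = V_DD − I_D·R_D = 9.3 − 0.343×8.2 = 6.49 V.
Saturation requires V_DS ≥ V_GS − V_t = 0.85 V; 6.49 ≥ 0.85 ✓.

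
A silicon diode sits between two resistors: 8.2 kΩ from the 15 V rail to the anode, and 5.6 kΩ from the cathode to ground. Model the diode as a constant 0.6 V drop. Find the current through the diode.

I ≈ 1 mA

The two resistors are in series with the diode, so KVL gives 15 = I·8.2 + 0.6 + I·5.6.
I = (15 − 0.6) / (8.2 + 5.6) kΩ = 14.4 / 13.8 = 1.04 mA.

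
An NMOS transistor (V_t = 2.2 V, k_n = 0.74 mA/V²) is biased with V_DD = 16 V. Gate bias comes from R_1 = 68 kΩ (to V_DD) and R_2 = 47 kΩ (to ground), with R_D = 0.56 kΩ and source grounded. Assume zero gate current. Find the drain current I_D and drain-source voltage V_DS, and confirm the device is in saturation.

V_G = V_DD·R_2/(R_1+R_2) = 16×47/115 = 6.54 V. With the source grounded, V_GS = V_G = 6.54 V.
Assume saturation: I_D = (k_n/2)(V_GS − V_t)² = (0.74/2)×(6.54 − 2.2)² = 0.37×4.34² = 6.97 mA.
V_DS = V_DD − I_D·R_D = 16 − 6.97×0.56 = 12.1 V.
Saturation requires V_DS ≥ V_GS − V_t = 4.34 V; 12.1 ≥ 4.34 ✓.

I_D ≈ 7 mA, V_DS ≈ 12 V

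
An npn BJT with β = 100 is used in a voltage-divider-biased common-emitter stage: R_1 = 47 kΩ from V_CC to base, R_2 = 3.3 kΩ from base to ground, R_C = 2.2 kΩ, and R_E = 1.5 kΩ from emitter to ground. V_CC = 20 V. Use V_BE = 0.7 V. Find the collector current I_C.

Thevenize the base divider: V_Th = V_CC·R_2/(R_1+R_2) = 20×3.3/50.3 = 1.31 V, R_Th = R_1‖R_2 = 3.08 kΩ.
Base-emitter loop: V_Th = I_B·R_Th + V_BE + (β+1)I_B·R_E, so I_B = (1.31 − 0.7) / (3.08 + 101×1.5) = 0.00396 mA.
I_C = β·I_B = 100×0.00396 = 0.396 mA, and I_E = (β+1)I_B = 0.4 mA.
V_CE = V_CC − I_C·R_C − I_E·R_E = 20 − 0.396×2.2 − 0.4×1.5 = 18.5 V.
V_CE = 18.5 V > 0.2 V confirms active-region operation.

I_C ≈ 0.4 mA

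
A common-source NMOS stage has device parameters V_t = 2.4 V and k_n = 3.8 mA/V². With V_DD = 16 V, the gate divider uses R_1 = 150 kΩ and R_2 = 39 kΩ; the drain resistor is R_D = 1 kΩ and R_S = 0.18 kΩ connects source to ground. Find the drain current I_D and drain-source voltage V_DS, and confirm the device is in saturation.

I_D ≈ 0.99 mA, V_DS ≈ 15 V

V_G = V_DD·R_2/(R_1+R_2) = 16×39/189 = 3.3 V.
Assume saturation: I_D = (k_n/2)(V_GS − V_t)² with V_GS = V_G − I_D·R_S = 3.3 − 0.18·I_D.
Substituting gives 0.0616·I_D² − 1.62·I_D + 1.54 = 0, with roots I_D = 0.993 or 25.3 mA.
The root I_D = 25.3 mA gives V_GS = -1.25 V ≤ V_t, so take I_D = 0.993 mA.
Then V_GS = 3.12 V and V_DS = V_DD − I_D(R_D+R_S) = 16 − 0.993×1.18 = 14.8 V.
Saturation requires V_DS ≥ V_GS − V_t = 0.723 V; 14.8 ≥ 0.723 ✓.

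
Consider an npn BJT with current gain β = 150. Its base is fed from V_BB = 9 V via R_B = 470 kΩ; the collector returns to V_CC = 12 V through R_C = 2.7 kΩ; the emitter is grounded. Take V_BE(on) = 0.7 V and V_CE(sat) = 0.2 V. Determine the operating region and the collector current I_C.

active; I_C ≈ 2.6 mA

Assume active. Base-emitter loop: I_B = (V_BB − V_BE)/R_B = (9 − 0.7)/470 = 0.0177 mA.
I_C = β·I_B = 150×0.0177 = 2.65 mA.
V_CE = V_CC − I_C·R_C = 12 − 2.65×2.7 = 4.85 V > V_CE(sat), so the active-region assumption holds.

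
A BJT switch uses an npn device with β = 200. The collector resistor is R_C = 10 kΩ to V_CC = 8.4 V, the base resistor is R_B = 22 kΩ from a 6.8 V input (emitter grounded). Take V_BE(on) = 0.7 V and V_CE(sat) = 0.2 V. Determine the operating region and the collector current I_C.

Assume active: I_B = (6.8 − 0.7)/22 = 0.277 mA, giving I_C = β·I_B = 55.5 mA.
But then V_CE = 8.4 − 55.5×10 = -546 V < V_CE(sat) = 0.2 V — impossible in the active region.
So the transistor is saturated. With V_CE = 0.2 V, I_C = (V_CC − 0.2)/R_C = 8.2/10 = 0.82 mA.
Check: β·I_B = 55.5 mA > I_C = 0.82 mA, confirming saturation.

saturation; I_C ≈ 0.82 mA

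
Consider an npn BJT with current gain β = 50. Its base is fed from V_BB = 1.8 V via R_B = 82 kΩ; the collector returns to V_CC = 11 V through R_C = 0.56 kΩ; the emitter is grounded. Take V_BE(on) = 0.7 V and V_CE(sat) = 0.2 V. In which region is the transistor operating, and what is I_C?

Assume active. Base-emitter loop: I_B = (V_BB − V_BE)/R_B = (1.8 − 0.7)/82 = 0.0134 mA.
I_C = β·I_B = 50×0.0134 = 0.671 mA.
V_CE = V_CC − I_C·R_C = 11 − 0.671×0.56 = 10.6 V > V_CE(sat), so the active-region assumption holds.

active; I_C ≈ 0.67 mA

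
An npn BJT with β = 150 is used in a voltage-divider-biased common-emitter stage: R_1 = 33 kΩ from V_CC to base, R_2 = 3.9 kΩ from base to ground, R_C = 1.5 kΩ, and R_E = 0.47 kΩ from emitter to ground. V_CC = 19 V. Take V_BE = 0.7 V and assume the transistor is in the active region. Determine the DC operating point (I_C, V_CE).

Thevenize the base divider: V_Th = V_CC·R_2/(R_1+R_2) = 19×3.9/36.9 = 2.01 V, R_Th = R_1‖R_2 = 3.49 kΩ.
Base-emitter loop: V_Th = I_B·R_Th + V_BE + (β+1)I_B·R_E, so I_B = (2.01 − 0.7) / (3.49 + 151×0.47) = 0.0176 mA.
I_C = β·I_B = 150×0.0176 = 2.64 mA, and I_E = (β+1)I_B = 2.65 mA.
V_CE = V_CC − I_C·R_C − I_E·R_E = 19 − 2.64×1.5 − 2.65×0.47 = 13.8 V.
V_CE = 13.8 V > 0.2 V confirms active-region operation.

I_C ≈ 2.6 mA, V_CE ≈ 14 V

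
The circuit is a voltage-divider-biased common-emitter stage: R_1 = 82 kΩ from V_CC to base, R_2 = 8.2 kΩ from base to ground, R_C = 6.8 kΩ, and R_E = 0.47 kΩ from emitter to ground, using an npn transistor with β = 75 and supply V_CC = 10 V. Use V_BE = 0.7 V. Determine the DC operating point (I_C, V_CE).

Thevenize the base divider: V_Th = V_CC·R_2/(R_1+R_2) = 10×8.2/90.2 = 0.909 V, R_Th = R_1‖R_2 = 7.45 kΩ.
Base-emitter loop: V_Th = I_B·R_Th + V_BE + (β+1)I_B·R_E, so I_B = (0.909 − 0.7) / (7.45 + 76×0.47) = 0.00484 mA.
I_C = β·I_B = 75×0.00484 = 0.363 mA, and I_E = (β+1)I_B = 0.368 mA.
V_CE = V_CC − I_C·R_C − I_E·R_E = 10 − 0.363×6.8 − 0.368×0.47 = 7.36 V.
V_CE = 7.36 V > 0.2 V confirms active-region operation.

I_C ≈ 0.36 mA, V_CE ≈ 7.4 V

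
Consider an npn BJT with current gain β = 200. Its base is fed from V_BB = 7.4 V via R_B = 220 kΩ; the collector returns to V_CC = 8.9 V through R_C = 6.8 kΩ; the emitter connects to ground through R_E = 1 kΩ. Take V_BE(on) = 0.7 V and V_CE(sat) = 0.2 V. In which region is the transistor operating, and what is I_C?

Assume active: I_B = (7.4 − 0.7)/(220 + 201×1) = 0.0159 mA, I_C = β·I_B = 3.18 mA.
Then V_CE = 8.9 − 3.18×6.8 − 3.2×1 = -15.9 V < 0.2 V — the active assumption fails.
Re-solve with V_CE = 0.2 V. KCL at the emitter: V_E/R_E = (V_BB−0.7−V_E)/R_B + (V_CC−0.2−V_E)/R_C, giving V_E = 1.14 V.
I_C = (V_CC − 0.2 − V_E)/R_C = (8.7 − 1.14)/6.8 = 1.11 mA.
Check: I_B = (6.7 − 1.14)/220 = 0.0253 mA, and β·I_B = 5.06 mA > I_C, confirming saturation.

saturation; I_C ≈ 1.1 mA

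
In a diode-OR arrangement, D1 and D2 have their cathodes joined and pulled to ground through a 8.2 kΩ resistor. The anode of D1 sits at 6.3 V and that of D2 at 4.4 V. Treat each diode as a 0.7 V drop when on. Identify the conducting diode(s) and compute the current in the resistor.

Only D1 conducts; I_R ≈ 0.68 mA

Assume both conduct. Then node N would need to be at both 6.3−0.7 = 5.6 V and 4.4−0.7 = 3.7 V, which is impossible.
Assume only D1 conducts: V_N = 6.3 − 0.7 = 5.6 V, so I_R = 5.6/8.2 = 0.683 mA.
Check D2: its anode-to-cathode voltage is 4.4 − 5.6 = -1.2 V < 0.7 V, so it is off. The assumption is consistent.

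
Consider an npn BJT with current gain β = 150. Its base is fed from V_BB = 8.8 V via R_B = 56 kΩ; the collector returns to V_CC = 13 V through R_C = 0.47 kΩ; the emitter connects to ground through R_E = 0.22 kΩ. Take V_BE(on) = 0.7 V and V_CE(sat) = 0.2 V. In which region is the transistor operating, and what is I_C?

Assume active. Base-emitter loop: I_B = (V_BB − V_BE)/(R_B + (β+1)R_E) = (8.8 − 0.7)/(56 + 151×0.22) = 0.0908 mA.
I_C = β·I_B = 150×0.0908 = 13.6 mA.
V_CE = V_CC − I_C·R_C − I_E·R_E = 13 − 13.6×0.47 − 13.7×0.22 = 3.58 V > V_CE(sat), so the active-region assumption holds.

active; I_C ≈ 14 mA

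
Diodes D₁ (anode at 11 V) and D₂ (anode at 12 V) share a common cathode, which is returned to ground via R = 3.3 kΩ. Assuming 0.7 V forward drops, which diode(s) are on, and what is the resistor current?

Only D₂ conducts; I_R ≈ 3.4 mA

Assume both conduct. Then node N would need to be at both 11−0.7 = 10.3 V and 12−0.7 = 11.3 V, which is impossible.
Assume only D₂ conducts: V_N = 12 − 0.7 = 11.3 V, so I_R = 11.3/3.3 = 3.42 mA.
Check D₁: its anode-to-cathode voltage is 11 − 11.3 = -0.3 V < 0.7 V, so it is off. The assumption is consistent.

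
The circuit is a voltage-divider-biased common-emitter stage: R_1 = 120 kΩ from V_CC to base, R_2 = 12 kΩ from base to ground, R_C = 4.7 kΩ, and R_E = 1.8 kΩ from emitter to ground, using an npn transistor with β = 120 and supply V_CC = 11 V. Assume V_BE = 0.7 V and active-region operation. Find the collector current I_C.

I_C ≈ 0.16 mA

Thevenize the base divider: V_Th = V_CC·R_2/(R_1+R_2) = 11×12/132 = 1 V, R_Th = R_1‖R_2 = 10.9 kΩ.
Base-emitter loop: V_Th = I_B·R_Th + V_BE + (β+1)I_B·R_E, so I_B = (1 − 0.7) / (10.9 + 121×1.8) = 0.00131 mA.
I_C = β·I_B = 120×0.00131 = 0.157 mA, and I_E = (β+1)I_B = 0.159 mA.
V_CE = V_CC − I_C·R_C − I_E·R_E = 11 − 0.157×4.7 − 0.159×1.8 = 9.97 V.
V_CE = 9.97 V > 0.2 V confirms active-region operation.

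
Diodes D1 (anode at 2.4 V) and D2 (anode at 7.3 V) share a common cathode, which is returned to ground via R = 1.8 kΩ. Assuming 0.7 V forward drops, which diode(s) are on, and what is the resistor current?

Assume both conduct. Then node N would need to be at both 2.4−0.7 = 1.7 V and 7.3−0.7 = 6.6 V, which is impossible.
Assume only D2 conducts: V_N = 7.3 − 0.7 = 6.6 V, so I_R = 6.6/1.8 = 3.67 mA.
Check D1: its anode-to-cathode voltage is 2.4 − 6.6 = -4.2 V < 0.7 V, so it is off. The assumption is consistent.

Only D2 conducts; I_R ≈ 3.7 mA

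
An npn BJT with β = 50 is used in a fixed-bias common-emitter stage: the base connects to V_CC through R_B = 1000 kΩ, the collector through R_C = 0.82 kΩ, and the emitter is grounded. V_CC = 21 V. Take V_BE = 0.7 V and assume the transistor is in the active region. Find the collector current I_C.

I_C ≈ 1 mA

Base loop: V_CC = I_B·R_B + V_BE, so I_B = (21 − 0.7)/1000 kΩ = 0.0203 mA.
In the active region I_C = β·I_B = 50 × 0.0203 = 1.02 mA.
Collector loop: V_CE = V_CC − I_C·R_C = 21 − 1.02×0.82 = 20.2 V.
Since V_CE = 20.2 V > V_CE(sat) ≈ 0.2 V, the transistor is in the active region as assumed.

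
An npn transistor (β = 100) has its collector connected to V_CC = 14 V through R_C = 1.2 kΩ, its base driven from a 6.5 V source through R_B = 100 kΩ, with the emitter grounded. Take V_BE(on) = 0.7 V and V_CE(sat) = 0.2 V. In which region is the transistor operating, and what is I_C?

Assume active. Base-emitter loop: I_B = (V_BB − V_BE)/R_B = (6.5 − 0.7)/100 = 0.058 mA.
I_C = β·I_B = 100×0.058 = 5.8 mA.
V_CE = V_CC − I_C·R_C = 14 − 5.8×1.2 = 7.04 V > V_CE(sat), so the active-region assumption holds.

active; I_C ≈ 5.8 mA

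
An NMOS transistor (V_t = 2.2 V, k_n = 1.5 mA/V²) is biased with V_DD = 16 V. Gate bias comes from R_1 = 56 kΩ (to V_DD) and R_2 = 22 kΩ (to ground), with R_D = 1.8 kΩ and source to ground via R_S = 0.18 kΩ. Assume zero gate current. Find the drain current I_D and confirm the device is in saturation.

I_D ≈ 2.6 mA

V_G = V_DD·R_2/(R_1+R_2) = 16×22/78 = 4.51 V.
Assume saturation: I_D = (k_n/2)(V_GS − V_t)² with V_GS = V_G − I_D·R_S = 4.51 − 0.18·I_D.
Substituting gives 0.0243·I_D² − 1.62·I_D + 4.01 = 0, with roots I_D = 2.57 or 64.3 mA.
The root I_D = 64.3 mA gives V_GS = -7.06 V ≤ V_t, so take I_D = 2.57 mA.
Then V_GS = 4.05 V and V_DS = V_DD − I_D(R_D+R_S) = 16 − 2.57×1.98 = 10.9 V.
Saturation requires V_DS ≥ V_GS − V_t = 1.85 V; 10.9 ≥ 1.85 ✓.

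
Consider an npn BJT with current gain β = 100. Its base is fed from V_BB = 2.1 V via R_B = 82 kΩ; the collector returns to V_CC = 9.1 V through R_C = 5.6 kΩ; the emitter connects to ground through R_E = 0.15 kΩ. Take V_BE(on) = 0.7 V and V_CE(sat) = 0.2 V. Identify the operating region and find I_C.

Assume active. Base-emitter loop: I_B = (V_BB − V_BE)/(R_B + (β+1)R_E) = (2.1 − 0.7)/(82 + 101×0.15) = 0.0144 mA.
I_C = β·I_B = 100×0.0144 = 1.44 mA.
V_CE = V_CC − I_C·R_C − I_E·R_E = 9.1 − 1.44×5.6 − 1.46×0.15 = 0.812 V > V_CE(sat), so the active-region assumption holds.

active; I_C ≈ 1.4 mA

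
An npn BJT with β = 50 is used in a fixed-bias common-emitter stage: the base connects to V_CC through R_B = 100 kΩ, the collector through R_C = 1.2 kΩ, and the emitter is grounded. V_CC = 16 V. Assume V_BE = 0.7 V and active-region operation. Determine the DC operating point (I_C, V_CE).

I_C ≈ 7.6 mA, V_CE ≈ 6.8 V

Base loop: V_CC = I_B·R_B + V_BE, so I_B = (16 − 0.7)/100 kΩ = 0.153 mA.
In the active region I_C = β·I_B = 50 × 0.153 = 7.65 mA.
Collector loop: V_CE = V_CC − I_C·R_C = 16 − 7.65×1.2 = 6.82 V.
Since V_CE = 6.82 V > V_CE(sat) ≈ 0.2 V, the transistor is in the active region as assumed.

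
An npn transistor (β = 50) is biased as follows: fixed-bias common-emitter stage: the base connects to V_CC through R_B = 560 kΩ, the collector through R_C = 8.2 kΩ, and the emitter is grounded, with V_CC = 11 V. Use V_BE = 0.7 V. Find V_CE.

Base loop: V_CC = I_B·R_B + V_BE, so I_B = (11 − 0.7)/560 kΩ = 0.0184 mA.
In the active region I_C = β·I_B = 50 × 0.0184 = 0.92 mA.
Collector loop: V_CE = V_CC − I_C·R_C = 11 − 0.92×8.2 = 3.46 V.
Since V_CE = 3.46 V > V_CE(sat) ≈ 0.2 V, the transistor is in the active region as assumed.

V_CE ≈ 3.5 V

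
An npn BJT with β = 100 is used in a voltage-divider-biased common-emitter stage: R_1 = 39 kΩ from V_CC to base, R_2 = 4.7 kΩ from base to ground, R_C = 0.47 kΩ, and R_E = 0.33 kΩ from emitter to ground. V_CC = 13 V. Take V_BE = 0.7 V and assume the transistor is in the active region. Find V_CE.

Thevenize the base divider: V_Th = V_CC·R_2/(R_1+R_2) = 13×4.7/43.7 = 1.4 V, R_Th = R_1‖R_2 = 4.19 kΩ.
Base-emitter loop: V_Th = I_B·R_Th + V_BE + (β+1)I_B·R_E, so I_B = (1.4 − 0.7) / (4.19 + 101×0.33) = 0.0186 mA.
I_C = β·I_B = 100×0.0186 = 1.86 mA, and I_E = (β+1)I_B = 1.88 mA.
V_CE = V_CC − I_C·R_C − I_E·R_E = 13 − 1.86×0.47 − 1.88×0.33 = 11.5 V.
V_CE = 11.5 V > 0.2 V confirms active-region operation.

V_CE ≈ 12 V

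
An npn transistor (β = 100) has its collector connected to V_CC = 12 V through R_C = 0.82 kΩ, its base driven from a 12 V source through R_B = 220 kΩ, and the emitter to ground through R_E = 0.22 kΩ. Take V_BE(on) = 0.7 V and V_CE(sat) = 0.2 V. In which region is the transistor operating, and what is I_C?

active; I_C ≈ 4.7 mA

Assume active. Base-emitter loop: I_B = (V_BB − V_BE)/(R_B + (β+1)R_E) = (12 − 0.7)/(220 + 101×0.22) = 0.0467 mA.
I_C = β·I_B = 100×0.0467 = 4.67 mA.
V_CE = V_CC − I_C·R_C − I_E·R_E = 12 − 4.67×0.82 − 4.71×0.22 = 7.14 V > V_CE(sat), so the active-region assumption holds.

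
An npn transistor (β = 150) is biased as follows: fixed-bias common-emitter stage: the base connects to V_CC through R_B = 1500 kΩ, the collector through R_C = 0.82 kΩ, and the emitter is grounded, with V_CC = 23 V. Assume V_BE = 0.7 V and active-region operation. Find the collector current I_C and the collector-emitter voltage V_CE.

Base loop: V_CC = I_B·R_B + V_BE, so I_B = (23 − 0.7)/1500 kΩ = 0.0149 mA.
In the active region I_C = β·I_B = 150 × 0.0149 = 2.23 mA.
Collector loop: V_CE = V_CC − I_C·R_C = 23 − 2.23×0.82 = 21.2 V.
Since V_CE = 21.2 V > V_CE(sat) ≈ 0.2 V, the transistor is in the active region as assumed.

I_C ≈ 2.2 mA, V_CE ≈ 21 V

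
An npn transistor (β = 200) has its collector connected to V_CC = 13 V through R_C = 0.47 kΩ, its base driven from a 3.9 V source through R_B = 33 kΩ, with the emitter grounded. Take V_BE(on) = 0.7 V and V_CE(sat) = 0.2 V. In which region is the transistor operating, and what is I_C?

active; I_C ≈ 19 mA

Assume active. Base-emitter loop: I_B = (V_BB − V_BE)/R_B = (3.9 − 0.7)/33 = 0.097 mA.
I_C = β·I_B = 200×0.097 = 19.4 mA.
V_CE = V_CC − I_C·R_C = 13 − 19.4×0.47 = 3.88 V > V_CE(sat), so the active-region assumption holds.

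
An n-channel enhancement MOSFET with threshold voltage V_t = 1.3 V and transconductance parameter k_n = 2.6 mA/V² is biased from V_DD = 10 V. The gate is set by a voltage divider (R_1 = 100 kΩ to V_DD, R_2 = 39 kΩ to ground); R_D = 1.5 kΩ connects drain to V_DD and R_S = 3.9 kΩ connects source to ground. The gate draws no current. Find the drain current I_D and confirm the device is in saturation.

I_D ≈ 0.27 mA

V_G = V_DD·R_2/(R_1+R_2) = 10×39/139 = 2.81 V.
Assume saturation: I_D = (k_n/2)(V_GS − V_t)² with V_GS = V_G − I_D·R_S = 2.81 − 3.9·I_D.
Substituting gives 19.8·I_D² − 16.3·I_D + 2.95 = 0, with roots I_D = 0.269 or 0.553 mA.
The root I_D = 0.553 mA gives V_GS = 0.648 V ≤ V_t, so take I_D = 0.269 mA.
Then V_GS = 1.76 V and V_DS = V_DD − I_D(R_D+R_S) = 10 − 0.269×5.4 = 8.55 V.
Saturation requires V_DS ≥ V_GS − V_t = 0.455 V; 8.55 ≥ 0.455 ✓.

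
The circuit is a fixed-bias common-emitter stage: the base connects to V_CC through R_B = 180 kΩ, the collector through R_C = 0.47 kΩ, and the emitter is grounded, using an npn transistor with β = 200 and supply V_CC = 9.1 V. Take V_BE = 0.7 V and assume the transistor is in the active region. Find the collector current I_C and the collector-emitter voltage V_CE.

Base loop: V_CC = I_B·R_B + V_BE, so I_B = (9.1 − 0.7)/180 kΩ = 0.0467 mA.
In the active region I_C = β·I_B = 200 × 0.0467 = 9.33 mA.
Collector loop: V_CE = V_CC − I_C·R_C = 9.1 − 9.33×0.47 = 4.71 V.
Since V_CE = 4.71 V > V_CE(sat) ≈ 0.2 V, the transistor is in the active region as assumed.

I_C ≈ 9.3 mA, V_CE ≈ 4.7 V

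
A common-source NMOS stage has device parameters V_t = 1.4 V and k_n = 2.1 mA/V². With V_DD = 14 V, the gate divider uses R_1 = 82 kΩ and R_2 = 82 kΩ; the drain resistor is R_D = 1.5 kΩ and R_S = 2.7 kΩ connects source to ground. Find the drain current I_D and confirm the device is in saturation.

I_D ≈ 1.6 mA

V_G = V_DD·R_2/(R_1+R_2) = 14×82/164 = 7 V.
Assume saturation: I_D = (k_n/2)(V_GS − V_t)² with V_GS = V_G − I_D·R_S = 7 − 2.7·I_D.
Substituting gives 7.65·I_D² − 32.8·I_D + 32.9 = 0, with roots I_D = 1.61 or 2.66 mA.
The root I_D = 2.66 mA gives V_GS = -0.193 V ≤ V_t, so take I_D = 1.61 mA.
Then V_GS = 2.64 V and V_DS = V_DD − I_D(R_D+R_S) = 14 − 1.61×4.2 = 7.22 V.
Saturation requires V_DS ≥ V_GS − V_t = 1.24 V; 7.22 ≥ 1.24 ✓.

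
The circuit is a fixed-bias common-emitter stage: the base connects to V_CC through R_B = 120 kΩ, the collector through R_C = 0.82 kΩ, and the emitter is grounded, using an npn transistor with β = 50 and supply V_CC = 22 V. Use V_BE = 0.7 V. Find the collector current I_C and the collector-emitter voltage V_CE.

I_C ≈ 8.9 mA, V_CE ≈ 15 V

Base loop: V_CC = I_B·R_B + V_BE, so I_B = (22 − 0.7)/120 kΩ = 0.178 mA.
In the active region I_C = β·I_B = 50 × 0.178 = 8.88 mA.
Collector loop: V_CE = V_CC − I_C·R_C = 22 − 8.88×0.82 = 14.7 V.
Since V_CE = 14.7 V > V_CE(sat) ≈ 0.2 V, the transistor is in the active region as assumed.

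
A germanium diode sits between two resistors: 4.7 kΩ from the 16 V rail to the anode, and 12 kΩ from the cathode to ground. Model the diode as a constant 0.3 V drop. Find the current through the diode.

I ≈ 0.94 mA

The two resistors are in series with the diode, so KVL gives 16 = I·4.7 + 0.3 + I·12.
I = (16 − 0.3) / (4.7 + 12) kΩ = 15.7 / 16.7 = 0.94 mA.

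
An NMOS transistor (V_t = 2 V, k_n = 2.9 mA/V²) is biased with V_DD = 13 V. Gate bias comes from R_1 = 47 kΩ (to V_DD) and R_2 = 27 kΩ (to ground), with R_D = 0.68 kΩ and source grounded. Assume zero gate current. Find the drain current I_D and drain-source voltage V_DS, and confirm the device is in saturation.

I_D ≈ 11 mA, V_DS ≈ 5.6 V

V_G = V_DD·R_2/(R_1+R_2) = 13×27/74 = 4.74 V. With the source grounded, V_GS = V_G = 4.74 V.
Assume saturation: I_D = (k_n/2)(V_GS − V_t)² = (2.9/2)×(4.74 − 2)² = 1.45×2.74² = 10.9 mA.
V_DS = V_DD − I_D·R_D = 13 − 10.9×0.68 = 5.58 V.
Saturation requires V_DS ≥ V_GS − V_t = 2.74 V; 5.58 ≥ 2.74 ✓.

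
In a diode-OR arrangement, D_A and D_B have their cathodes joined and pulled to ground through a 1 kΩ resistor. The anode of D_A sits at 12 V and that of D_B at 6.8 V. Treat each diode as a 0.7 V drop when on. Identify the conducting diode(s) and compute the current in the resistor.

Only D_A conducts; I_R ≈ 11 mA

Assume both conduct. Then node N would need to be at both 12−0.7 = 11.3 V and 6.8−0.7 = 6.1 V, which is impossible.
Assume only D_A conducts: V_N = 12 − 0.7 = 11.3 V, so I_R = 11.3/1 = 11.3 mA.
Check D_B: its anode-to-cathode voltage is 6.8 − 11.3 = -4.5 V < 0.7 V, so it is off. The assumption is consistent.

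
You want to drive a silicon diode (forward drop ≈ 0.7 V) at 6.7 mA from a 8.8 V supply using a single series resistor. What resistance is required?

The resistor drops V_S − V_D = 8.8 − 0.7 = 8.1 V at 6.7 mA.
R = 8.1 V / 6.7 mA = 1.21 kΩ.

R ≈ 1.2 kΩ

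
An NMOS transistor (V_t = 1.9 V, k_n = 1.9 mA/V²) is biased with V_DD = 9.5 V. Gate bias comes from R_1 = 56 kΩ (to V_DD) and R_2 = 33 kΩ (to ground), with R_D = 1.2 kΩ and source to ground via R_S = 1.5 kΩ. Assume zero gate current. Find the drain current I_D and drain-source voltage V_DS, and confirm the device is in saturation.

V_G = V_DD·R_2/(R_1+R_2) = 9.5×33/89 = 3.52 V.
Assume saturation: I_D = (k_n/2)(V_GS − V_t)² with V_GS = V_G − I_D·R_S = 3.52 − 1.5·I_D.
Substituting gives 2.14·I_D² − 5.62·I_D + 2.5 = 0, with roots I_D = 0.567 or 2.06 mA.
The root I_D = 2.06 mA gives V_GS = 0.426 V ≤ V_t, so take I_D = 0.567 mA.
Then V_GS = 2.67 V and V_DS = V_DD − I_D(R_D+R_S) = 9.5 − 0.567×2.7 = 7.97 V.
Saturation requires V_DS ≥ V_GS − V_t = 0.772 V; 7.97 ≥ 0.772 ✓.

I_D ≈ 0.57 mA, V_DS ≈ 8 V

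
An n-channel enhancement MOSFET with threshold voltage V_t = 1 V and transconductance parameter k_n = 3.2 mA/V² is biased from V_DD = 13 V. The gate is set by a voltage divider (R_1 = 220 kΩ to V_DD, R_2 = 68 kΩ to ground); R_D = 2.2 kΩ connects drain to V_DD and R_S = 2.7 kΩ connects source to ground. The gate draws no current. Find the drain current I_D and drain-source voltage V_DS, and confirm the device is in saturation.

V_G = V_DD·R_2/(R_1+R_2) = 13×68/288 = 3.07 V.
Assume saturation: I_D = (k_n/2)(V_GS − V_t)² with V_GS = V_G − I_D·R_S = 3.07 − 2.7·I_D.
Substituting gives 11.7·I_D² − 18.9·I_D + 6.85 = 0, with roots I_D = 0.549 or 1.07 mA.
The root I_D = 1.07 mA gives V_GS = 0.183 V ≤ V_t, so take I_D = 0.549 mA.
Then V_GS = 1.59 V and V_DS = V_DD − I_D(R_D+R_S) = 13 − 0.549×4.9 = 10.3 V.
Saturation requires V_DS ≥ V_GS − V_t = 0.586 V; 10.3 ≥ 0.586 ✓.

I_D ≈ 0.55 mA, V_DS ≈ 10 V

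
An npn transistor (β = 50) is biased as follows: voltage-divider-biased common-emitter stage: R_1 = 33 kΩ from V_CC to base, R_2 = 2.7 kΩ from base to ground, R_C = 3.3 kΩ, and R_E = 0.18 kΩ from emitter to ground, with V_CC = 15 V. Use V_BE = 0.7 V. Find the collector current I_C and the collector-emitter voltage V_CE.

Thevenize the base divider: V_Th = V_CC·R_2/(R_1+R_2) = 15×2.7/35.7 = 1.13 V, R_Th = R_1‖R_2 = 2.5 kΩ.
Base-emitter loop: V_Th = I_B·R_Th + V_BE + (β+1)I_B·R_E, so I_B = (1.13 − 0.7) / (2.5 + 51×0.18) = 0.0372 mA.
I_C = β·I_B = 50×0.0372 = 1.86 mA, and I_E = (β+1)I_B = 1.9 mA.
V_CE = V_CC − I_C·R_C − I_E·R_E = 15 − 1.86×3.3 − 1.9×0.18 = 8.52 V.
V_CE = 8.52 V > 0.2 V confirms active-region operation.

I_C ≈ 1.9 mA, V_CE ≈ 8.5 V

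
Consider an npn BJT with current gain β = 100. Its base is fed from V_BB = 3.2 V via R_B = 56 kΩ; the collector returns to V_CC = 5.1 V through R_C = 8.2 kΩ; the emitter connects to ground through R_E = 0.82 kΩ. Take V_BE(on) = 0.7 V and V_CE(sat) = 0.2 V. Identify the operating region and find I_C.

saturation; I_C ≈ 0.54 mA

Assume active: I_B = (3.2 − 0.7)/(56 + 101×0.82) = 0.018 mA, I_C = β·I_B = 1.8 mA.
Then V_CE = 5.1 − 1.8×8.2 − 1.82×0.82 = -11.2 V < 0.2 V — the active assumption fails.
Re-solve with V_CE = 0.2 V. KCL at the emitter: V_E/R_E = (V_BB−0.7−V_E)/R_B + (V_CC−0.2−V_E)/R_C, giving V_E = 0.472 V.
I_C = (V_CC − 0.2 − V_E)/R_C = (4.9 − 0.472)/8.2 = 0.54 mA.
Check: I_B = (2.5 − 0.472)/56 = 0.0362 mA, and β·I_B = 3.62 mA > I_C, confirming saturation.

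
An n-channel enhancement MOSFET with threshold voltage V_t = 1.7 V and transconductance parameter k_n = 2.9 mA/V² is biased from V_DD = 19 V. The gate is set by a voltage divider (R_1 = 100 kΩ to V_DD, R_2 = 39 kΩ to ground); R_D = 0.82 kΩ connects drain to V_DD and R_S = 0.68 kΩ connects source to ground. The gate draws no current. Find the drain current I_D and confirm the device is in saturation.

V_G = V_DD·R_2/(R_1+R_2) = 19×39/139 = 5.33 V.
Assume saturation: I_D = (k_n/2)(V_GS − V_t)² with V_GS = V_G − I_D·R_S = 5.33 − 0.68·I_D.
Substituting gives 0.67·I_D² − 8.16·I_D + 19.1 = 0, with roots I_D = 3.17 or 9 mA.
The root I_D = 9 mA gives V_GS = -0.792 V ≤ V_t, so take I_D = 3.17 mA.
Then V_GS = 3.18 V and V_DS = V_DD − I_D(R_D+R_S) = 19 − 3.17×1.5 = 14.3 V.
Saturation requires V_DS ≥ V_GS − V_t = 1.48 V; 14.3 ≥ 1.48 ✓.

I_D ≈ 3.2 mA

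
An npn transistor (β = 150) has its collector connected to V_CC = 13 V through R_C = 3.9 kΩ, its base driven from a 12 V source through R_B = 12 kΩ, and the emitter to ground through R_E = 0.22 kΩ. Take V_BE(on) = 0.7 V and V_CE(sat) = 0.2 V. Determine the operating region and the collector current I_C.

saturation; I_C ≈ 3.1 mA

Assume active: I_B = (12 − 0.7)/(12 + 151×0.22) = 0.25 mA, I_C = β·I_B = 37.5 mA.
Then V_CE = 13 − 37.5×3.9 − 37.7×0.22 = -141 V < 0.2 V — the active assumption fails.
Re-solve with V_CE = 0.2 V. KCL at the emitter: V_E/R_E = (V_BB−0.7−V_E)/R_B + (V_CC−0.2−V_E)/R_C, giving V_E = 0.865 V.
I_C = (V_CC − 0.2 − V_E)/R_C = (12.8 − 0.865)/3.9 = 3.06 mA.
Check: I_B = (11.3 − 0.865)/12 = 0.87 mA, and β·I_B = 130 mA > I_C, confirming saturation.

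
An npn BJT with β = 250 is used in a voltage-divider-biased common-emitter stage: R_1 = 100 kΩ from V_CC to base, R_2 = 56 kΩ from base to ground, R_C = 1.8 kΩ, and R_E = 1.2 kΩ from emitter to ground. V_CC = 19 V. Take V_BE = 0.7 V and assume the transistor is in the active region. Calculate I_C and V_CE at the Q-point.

I_C ≈ 4.5 mA, V_CE ≈ 5.4 V

Thevenize the base divider: V_Th = V_CC·R_2/(R_1+R_2) = 19×56/156 = 6.82 V, R_Th = R_1‖R_2 = 35.9 kΩ.
Base-emitter loop: V_Th = I_B·R_Th + V_BE + (β+1)I_B·R_E, so I_B = (6.82 − 0.7) / (35.9 + 251×1.2) = 0.0182 mA.
I_C = β·I_B = 250×0.0182 = 4.54 mA, and I_E = (β+1)I_B = 4.56 mA.
V_CE = V_CC − I_C·R_C − I_E·R_E = 19 − 4.54×1.8 − 4.56×1.2 = 5.36 V.
V_CE = 5.36 V > 0.2 V confirms active-region operation.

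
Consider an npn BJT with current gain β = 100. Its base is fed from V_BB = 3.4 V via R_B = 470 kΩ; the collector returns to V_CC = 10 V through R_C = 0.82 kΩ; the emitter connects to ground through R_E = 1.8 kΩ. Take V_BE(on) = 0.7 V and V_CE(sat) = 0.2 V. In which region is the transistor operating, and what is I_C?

active; I_C ≈ 0.41 mA

Assume active. Base-emitter loop: I_B = (V_BB − V_BE)/(R_B + (β+1)R_E) = (3.4 − 0.7)/(470 + 101×1.8) = 0.00414 mA.
I_C = β·I_B = 100×0.00414 = 0.414 mA.
V_CE = V_CC − I_C·R_C − I_E·R_E = 10 − 0.414×0.82 − 0.418×1.8 = 8.91 V > V_CE(sat), so the active-region assumption holds.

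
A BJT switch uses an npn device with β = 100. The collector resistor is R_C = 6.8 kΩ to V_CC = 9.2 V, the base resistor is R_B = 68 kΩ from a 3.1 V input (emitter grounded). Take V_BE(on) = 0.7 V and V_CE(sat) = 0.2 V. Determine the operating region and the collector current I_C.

saturation; I_C ≈ 1.3 mA

Assume active: I_B = (3.1 − 0.7)/68 = 0.0353 mA, giving I_C = β·I_B = 3.53 mA.
But then V_CE = 9.2 − 3.53×6.8 = -14.8 V < V_CE(sat) = 0.2 V — impossible in the active region.
So the transistor is saturated. With V_CE = 0.2 V, I_C = (V_CC − 0.2)/R_C = 9/6.8 = 1.32 mA.
Check: β·I_B = 3.53 mA > I_C = 1.32 mA, confirming saturation.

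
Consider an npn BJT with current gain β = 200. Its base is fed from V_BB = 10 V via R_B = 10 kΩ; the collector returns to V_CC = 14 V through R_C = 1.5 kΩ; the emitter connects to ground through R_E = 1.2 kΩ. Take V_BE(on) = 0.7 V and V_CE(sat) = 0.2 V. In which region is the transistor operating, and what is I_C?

saturation; I_C ≈ 5 mA

Assume active: I_B = (10 − 0.7)/(10 + 201×1.2) = 0.037 mA, I_C = β·I_B = 7.4 mA.
Then V_CE = 14 − 7.4×1.5 − 7.44×1.2 = -6.04 V < 0.2 V — the active assumption fails.
Re-solve with V_CE = 0.2 V. KCL at the emitter: V_E/R_E = (V_BB−0.7−V_E)/R_B + (V_CC−0.2−V_E)/R_C, giving V_E = 6.33 V.
I_C = (V_CC − 0.2 − V_E)/R_C = (13.8 − 6.33)/1.5 = 4.98 mA.
Check: I_B = (9.3 − 6.33)/10 = 0.297 mA, and β·I_B = 59.4 mA > I_C, confirming saturation.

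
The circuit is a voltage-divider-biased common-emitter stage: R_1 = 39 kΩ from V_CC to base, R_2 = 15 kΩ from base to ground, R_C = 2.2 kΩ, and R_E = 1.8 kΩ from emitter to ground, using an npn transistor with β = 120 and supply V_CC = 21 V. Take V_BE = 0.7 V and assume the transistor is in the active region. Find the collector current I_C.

Thevenize the base divider: V_Th = V_CC·R_2/(R_1+R_2) = 21×15/54 = 5.83 V, R_Th = R_1‖R_2 = 10.8 kΩ.
Base-emitter loop: V_Th = I_B·R_Th + V_BE + (β+1)I_B·R_E, so I_B = (5.83 − 0.7) / (10.8 + 121×1.8) = 0.0225 mA.
I_C = β·I_B = 120×0.0225 = 2.69 mA, and I_E = (β+1)I_B = 2.72 mA.
V_CE = V_CC − I_C·R_C − I_E·R_E = 21 − 2.69×2.2 − 2.72×1.8 = 10.2 V.
V_CE = 10.2 V > 0.2 V confirms active-region operation.

I_C ≈ 2.7 mA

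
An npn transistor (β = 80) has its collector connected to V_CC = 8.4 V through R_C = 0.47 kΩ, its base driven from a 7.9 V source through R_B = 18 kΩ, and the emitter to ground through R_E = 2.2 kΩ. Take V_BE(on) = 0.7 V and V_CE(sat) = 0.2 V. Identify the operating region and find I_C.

Assume active. Base-emitter loop: I_B = (V_BB − V_BE)/(R_B + (β+1)R_E) = (7.9 − 0.7)/(18 + 81×2.2) = 0.0367 mA.
I_C = β·I_B = 80×0.0367 = 2.94 mA.
V_CE = V_CC − I_C·R_C − I_E·R_E = 8.4 − 2.94×0.47 − 2.97×2.2 = 0.481 V > V_CE(sat), so the active-region assumption holds.

active; I_C ≈ 2.9 mA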